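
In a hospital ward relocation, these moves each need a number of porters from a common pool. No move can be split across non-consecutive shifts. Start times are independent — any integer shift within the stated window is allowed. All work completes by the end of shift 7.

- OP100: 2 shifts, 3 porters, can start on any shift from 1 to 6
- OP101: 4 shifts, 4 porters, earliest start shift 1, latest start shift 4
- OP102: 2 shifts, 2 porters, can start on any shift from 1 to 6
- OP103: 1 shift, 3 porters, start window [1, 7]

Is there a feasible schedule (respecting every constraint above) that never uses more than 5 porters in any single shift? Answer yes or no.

yes

Schedule OP100@1, OP101@3, OP102@1, OP103@7: s1:5  s2:5  s3:4  s4:4  s5:4  s6:4  s7:3 — peak 5 ≤ 5.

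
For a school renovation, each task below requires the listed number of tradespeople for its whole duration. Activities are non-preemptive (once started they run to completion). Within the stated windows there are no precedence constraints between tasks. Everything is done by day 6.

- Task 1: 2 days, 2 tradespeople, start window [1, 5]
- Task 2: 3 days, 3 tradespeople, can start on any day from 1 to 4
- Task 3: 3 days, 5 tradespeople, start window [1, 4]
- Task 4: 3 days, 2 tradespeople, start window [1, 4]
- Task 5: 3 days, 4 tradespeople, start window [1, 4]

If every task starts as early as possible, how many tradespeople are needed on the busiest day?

16

Early-start schedule: Task 1@1, Task 2@1, Task 3@1, Task 4@1, Task 5@1.
Load per day: day 1: 16, day 2: 16, day 3: 14, day 4: 0, day 5: 0, day 6: 0.
Peak is 16.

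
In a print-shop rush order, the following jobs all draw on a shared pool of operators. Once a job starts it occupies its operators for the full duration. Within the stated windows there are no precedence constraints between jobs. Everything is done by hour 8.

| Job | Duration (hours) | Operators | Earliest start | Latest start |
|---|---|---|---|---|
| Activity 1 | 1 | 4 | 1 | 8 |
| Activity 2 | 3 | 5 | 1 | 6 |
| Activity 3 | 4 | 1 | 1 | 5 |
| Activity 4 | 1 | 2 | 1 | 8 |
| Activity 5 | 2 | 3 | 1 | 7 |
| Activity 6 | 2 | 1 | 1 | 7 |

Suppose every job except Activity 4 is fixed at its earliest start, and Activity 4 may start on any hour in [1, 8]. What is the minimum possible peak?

Activity 4@1: h1:16  h2:10  h3:6  h4:1  h5:0  h6:0  h7:0  h8:0 → peak 16
Activity 4@2: h1:14  h2:12  h3:6  h4:1  h5:0  h6:0  h7:0  h8:0 → peak 14
Activity 4@3: h1:14  h2:10  h3:8  h4:1  h5:0  h6:0  h7:0  h8:0 → peak 14
Activity 4@4: h1:14  h2:10  h3:6  h4:3  h5:0  h6:0  h7:0  h8:0 → peak 14
Activity 4@5: h1:14  h2:10  h3:6  h4:1  h5:2  h6:0  h7:0  h8:0 → peak 14
Activity 4@6: h1:14  h2:10  h3:6  h4:1  h5:0  h6:2  h7:0  h8:0 → peak 14
Activity 4@7: h1:14  h2:10  h3:6  h4:1  h5:0  h6:0  h7:2  h8:0 → peak 14
Activity 4@8: h1:14  h2:10  h3:6  h4:1  h5:0  h6:0  h7:0  h8:2 → peak 14
Best is Activity 4@2, peak 14.

14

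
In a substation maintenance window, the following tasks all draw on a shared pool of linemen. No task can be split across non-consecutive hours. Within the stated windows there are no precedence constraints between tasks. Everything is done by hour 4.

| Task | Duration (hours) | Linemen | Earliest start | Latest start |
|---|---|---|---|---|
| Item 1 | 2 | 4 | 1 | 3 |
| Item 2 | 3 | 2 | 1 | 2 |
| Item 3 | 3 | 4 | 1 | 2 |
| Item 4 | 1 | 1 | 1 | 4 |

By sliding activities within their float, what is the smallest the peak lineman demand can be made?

Early-start (Item 1@1, Item 2@1, Item 3@1, Item 4@1) gives peak 11: h1:11  h2:10  h3:6  h4:0.
Shift Item 4→3.
Schedule Item 1@1, Item 2@1, Item 3@1, Item 4@3: h1:10  h2:10  h3:7  h4:0 — peak 10.

10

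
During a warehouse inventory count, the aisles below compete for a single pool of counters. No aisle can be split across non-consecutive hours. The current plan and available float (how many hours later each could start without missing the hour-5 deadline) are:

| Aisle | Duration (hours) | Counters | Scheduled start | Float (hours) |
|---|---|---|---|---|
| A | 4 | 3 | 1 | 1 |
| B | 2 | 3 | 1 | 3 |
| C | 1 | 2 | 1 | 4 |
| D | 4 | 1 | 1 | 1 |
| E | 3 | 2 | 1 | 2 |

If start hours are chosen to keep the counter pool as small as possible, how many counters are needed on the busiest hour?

Early-start (A@1, B@1, C@1, D@1, E@1) gives peak 11: h1:11  h2:9  h3:6  h4:4  h5:0.
Shift C→5, E→3.
Schedule A@1, B@1, C@5, D@1, E@3: h1:7  h2:7  h3:6  h4:6  h5:4 — peak 7.

7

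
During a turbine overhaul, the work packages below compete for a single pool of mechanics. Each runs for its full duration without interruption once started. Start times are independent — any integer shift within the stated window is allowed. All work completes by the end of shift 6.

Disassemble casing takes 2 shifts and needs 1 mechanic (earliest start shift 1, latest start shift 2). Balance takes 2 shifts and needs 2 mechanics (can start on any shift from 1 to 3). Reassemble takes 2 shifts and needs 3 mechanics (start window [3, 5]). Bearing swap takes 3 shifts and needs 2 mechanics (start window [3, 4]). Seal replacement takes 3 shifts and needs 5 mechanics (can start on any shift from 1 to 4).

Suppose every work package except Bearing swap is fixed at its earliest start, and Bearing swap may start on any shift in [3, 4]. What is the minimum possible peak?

8

Bearing swap@3: s1:8  s2:8  s3:10  s4:5  s5:2  s6:0 → peak 10
Bearing swap@4: s1:8  s2:8  s3:8  s4:5  s5:2  s6:2 → peak 8
Best is Bearing swap@4, peak 8.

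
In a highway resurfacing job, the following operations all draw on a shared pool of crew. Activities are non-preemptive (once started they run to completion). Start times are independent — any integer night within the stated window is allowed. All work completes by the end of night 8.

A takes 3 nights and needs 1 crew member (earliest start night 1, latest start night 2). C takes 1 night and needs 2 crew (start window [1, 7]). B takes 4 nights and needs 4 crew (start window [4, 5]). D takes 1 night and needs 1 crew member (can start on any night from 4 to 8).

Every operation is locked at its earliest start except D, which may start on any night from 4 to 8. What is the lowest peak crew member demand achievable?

D@4: n1:3  n2:1  n3:1  n4:5  n5:4  n6:4  n7:4  n8:0 → peak 5
D@5: n1:3  n2:1  n3:1  n4:4  n5:5  n6:4  n7:4  n8:0 → peak 5
D@6: n1:3  n2:1  n3:1  n4:4  n5:4  n6:5  n7:4  n8:0 → peak 5
D@7: n1:3  n2:1  n3:1  n4:4  n5:4  n6:4  n7:5  n8:0 → peak 5
D@8: n1:3  n2:1  n3:1  n4:4  n5:4  n6:4  n7:4  n8:1 → peak 4
Best is D@8, peak 4.

4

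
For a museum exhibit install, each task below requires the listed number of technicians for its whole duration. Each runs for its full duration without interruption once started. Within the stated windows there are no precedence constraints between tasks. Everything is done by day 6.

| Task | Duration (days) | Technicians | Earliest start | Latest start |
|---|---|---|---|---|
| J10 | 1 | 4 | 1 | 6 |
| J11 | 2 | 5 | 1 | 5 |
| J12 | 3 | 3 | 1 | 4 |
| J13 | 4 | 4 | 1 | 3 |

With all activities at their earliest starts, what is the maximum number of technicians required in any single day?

Early-start schedule: J10@1, J11@1, J12@1, J13@1.
Load per day: day 1: 16, day 2: 12, day 3: 7, day 4: 4, day 5: 0, day 6: 0.
Peak is 16.

16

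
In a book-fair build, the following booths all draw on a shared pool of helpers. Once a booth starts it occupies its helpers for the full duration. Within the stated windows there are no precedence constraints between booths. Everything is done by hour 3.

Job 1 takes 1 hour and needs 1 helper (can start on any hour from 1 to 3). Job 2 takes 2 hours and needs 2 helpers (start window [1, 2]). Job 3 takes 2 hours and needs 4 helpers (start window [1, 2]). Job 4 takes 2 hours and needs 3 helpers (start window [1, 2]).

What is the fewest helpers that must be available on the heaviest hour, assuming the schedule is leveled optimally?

Early-start (Job 1@1, Job 2@1, Job 3@1, Job 4@1) gives peak 10: h1:10  h2:9  h3:0.
Shift Job 4→2.
Schedule Job 1@1, Job 2@1, Job 3@1, Job 4@2: h1:7  h2:9  h3:3 — peak 9.
No arrangement of the 24 feasible schedules does better.

9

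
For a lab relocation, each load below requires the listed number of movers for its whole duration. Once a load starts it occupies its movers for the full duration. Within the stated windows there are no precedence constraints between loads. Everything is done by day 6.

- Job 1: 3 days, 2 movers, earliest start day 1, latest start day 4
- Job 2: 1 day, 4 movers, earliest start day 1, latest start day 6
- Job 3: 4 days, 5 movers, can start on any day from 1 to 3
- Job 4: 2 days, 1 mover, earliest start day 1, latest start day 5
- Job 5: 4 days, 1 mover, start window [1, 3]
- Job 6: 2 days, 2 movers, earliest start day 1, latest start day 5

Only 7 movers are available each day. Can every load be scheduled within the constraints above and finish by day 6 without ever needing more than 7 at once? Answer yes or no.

no

The minimum achievable peak is 8; 7 < 8, so no feasible schedule stays within the cap.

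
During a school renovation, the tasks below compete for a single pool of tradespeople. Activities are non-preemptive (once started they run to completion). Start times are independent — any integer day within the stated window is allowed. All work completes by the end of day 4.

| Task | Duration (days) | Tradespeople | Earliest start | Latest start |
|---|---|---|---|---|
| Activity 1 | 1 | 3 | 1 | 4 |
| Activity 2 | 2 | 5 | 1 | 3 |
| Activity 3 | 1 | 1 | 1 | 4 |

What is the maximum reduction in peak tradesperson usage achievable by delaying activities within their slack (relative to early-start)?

Early-start peak: d1:9  d2:5  d3:0  d4:0 ⇒ 9.
Leveled (Activity 1@1, Activity 2@2, Activity 3@1): d1:4  d2:5  d3:5  d4:0 ⇒ 5.
Reduction 9 − 5 = 4.

4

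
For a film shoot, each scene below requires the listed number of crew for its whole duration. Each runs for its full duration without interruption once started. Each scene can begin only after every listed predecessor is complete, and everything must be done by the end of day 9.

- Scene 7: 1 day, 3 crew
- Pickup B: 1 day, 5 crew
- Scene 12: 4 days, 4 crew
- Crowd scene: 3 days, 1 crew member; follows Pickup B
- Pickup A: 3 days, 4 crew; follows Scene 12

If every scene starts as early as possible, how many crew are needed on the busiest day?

12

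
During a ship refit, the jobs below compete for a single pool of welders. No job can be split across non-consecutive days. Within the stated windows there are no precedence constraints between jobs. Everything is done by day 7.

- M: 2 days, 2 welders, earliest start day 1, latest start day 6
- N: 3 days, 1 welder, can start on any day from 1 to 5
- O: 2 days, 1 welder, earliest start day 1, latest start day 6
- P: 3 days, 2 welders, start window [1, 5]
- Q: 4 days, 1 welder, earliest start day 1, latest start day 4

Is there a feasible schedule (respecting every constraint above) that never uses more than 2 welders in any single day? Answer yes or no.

Total welder-days = 19; over 7 days the average is 19/7 > 2, so some day must exceed 2.

no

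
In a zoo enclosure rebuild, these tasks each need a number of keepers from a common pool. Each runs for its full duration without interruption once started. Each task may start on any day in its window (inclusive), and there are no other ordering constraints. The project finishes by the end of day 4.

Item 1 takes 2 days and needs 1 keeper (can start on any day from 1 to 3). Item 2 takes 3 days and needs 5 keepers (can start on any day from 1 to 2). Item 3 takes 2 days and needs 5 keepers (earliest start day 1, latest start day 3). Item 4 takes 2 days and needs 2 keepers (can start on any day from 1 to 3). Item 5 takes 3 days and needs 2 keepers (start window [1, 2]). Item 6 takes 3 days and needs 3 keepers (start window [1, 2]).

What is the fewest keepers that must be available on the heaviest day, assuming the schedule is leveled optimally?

Early-start (Item 1@1, Item 2@1, Item 3@1, Item 4@1, Item 5@1, Item 6@1) gives peak 18: d1:18  d2:18  d3:10  d4:0.
Shift Item 3→3.
Schedule Item 1@1, Item 2@1, Item 3@3, Item 4@1, Item 5@1, Item 6@1: d1:13  d2:13  d3:15  d4:5 — peak 15.

15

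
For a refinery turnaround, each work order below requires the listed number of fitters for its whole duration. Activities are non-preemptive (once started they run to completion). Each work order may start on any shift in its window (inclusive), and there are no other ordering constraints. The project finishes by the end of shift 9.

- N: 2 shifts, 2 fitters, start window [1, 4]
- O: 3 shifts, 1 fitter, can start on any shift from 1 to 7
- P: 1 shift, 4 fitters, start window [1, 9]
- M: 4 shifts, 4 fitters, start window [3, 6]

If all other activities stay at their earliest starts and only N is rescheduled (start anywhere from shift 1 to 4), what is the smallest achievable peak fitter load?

6

N@1: s1:7  s2:3  s3:5  s4:4  s5:4  s6:4  s7:0  s8:0  s9:0 → peak 7
N@2: s1:5  s2:3  s3:7  s4:4  s5:4  s6:4  s7:0  s8:0  s9:0 → peak 7
N@3: s1:5  s2:1  s3:7  s4:6  s5:4  s6:4  s7:0  s8:0  s9:0 → peak 7
N@4: s1:5  s2:1  s3:5  s4:6  s5:6  s6:4  s7:0  s8:0  s9:0 → peak 6
Best is N@4, peak 6.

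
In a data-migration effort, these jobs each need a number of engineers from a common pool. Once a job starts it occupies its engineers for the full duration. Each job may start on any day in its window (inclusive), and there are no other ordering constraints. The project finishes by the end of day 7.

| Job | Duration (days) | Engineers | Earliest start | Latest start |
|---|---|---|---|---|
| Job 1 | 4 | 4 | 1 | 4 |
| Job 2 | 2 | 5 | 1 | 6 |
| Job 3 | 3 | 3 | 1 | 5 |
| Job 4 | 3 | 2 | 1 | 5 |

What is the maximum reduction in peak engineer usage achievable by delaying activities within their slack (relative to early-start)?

Early-start peak: d1:14  d2:14  d3:9  d4:4  d5:0  d6:0  d7:0 ⇒ 14.
Leveled (Job 1@1, Job 2@5, Job 3@1, Job 4@4): d1:7  d2:7  d3:7  d4:6  d5:7  d6:7  d7:0 ⇒ 7.
Reduction 14 − 7 = 7.

7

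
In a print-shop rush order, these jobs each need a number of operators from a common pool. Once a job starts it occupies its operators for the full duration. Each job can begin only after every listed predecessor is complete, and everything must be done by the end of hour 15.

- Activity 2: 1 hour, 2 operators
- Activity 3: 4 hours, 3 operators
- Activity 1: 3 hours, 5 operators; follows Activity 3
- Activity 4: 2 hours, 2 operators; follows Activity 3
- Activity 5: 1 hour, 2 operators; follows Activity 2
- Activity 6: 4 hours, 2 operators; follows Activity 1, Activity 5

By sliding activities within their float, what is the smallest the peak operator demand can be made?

Early-start (Activity 2@1, Activity 3@1, Activity 1@5, Activity 4@5, Activity 5@2, Activity 6@8) gives peak 7: h1:5  h2:5  h3:3  h4:3  h5:7  h6:7  h7:5  h8:2  h9:2  h10:2  h11:2  h12:0  h13:0  h14:0  h15:0.
Shift Activity 4→8.
Schedule Activity 2@1, Activity 3@1, Activity 1@5, Activity 4@8, Activity 5@2, Activity 6@8: h1:5  h2:5  h3:3  h4:3  h5:5  h6:5  h7:5  h8:4  h9:4  h10:2  h11:2  h12:0  h13:0  h14:0  h15:0 — peak 5.

5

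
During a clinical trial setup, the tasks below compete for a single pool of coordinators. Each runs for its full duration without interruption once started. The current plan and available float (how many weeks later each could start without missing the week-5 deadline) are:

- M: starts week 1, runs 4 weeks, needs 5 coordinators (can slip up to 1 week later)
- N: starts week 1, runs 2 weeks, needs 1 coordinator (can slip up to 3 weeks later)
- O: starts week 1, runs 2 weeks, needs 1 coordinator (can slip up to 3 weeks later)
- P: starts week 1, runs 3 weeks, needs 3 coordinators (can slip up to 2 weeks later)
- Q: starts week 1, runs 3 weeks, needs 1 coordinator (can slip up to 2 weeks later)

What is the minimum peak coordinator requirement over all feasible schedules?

Early-start (M@1, N@1, O@1, P@1, Q@1) gives peak 11: w1:11  w2:11  w3:9  w4:5  w5:0.
Shift P→3.
Schedule M@1, N@1, O@1, P@3, Q@1: w1:8  w2:8  w3:9  w4:8  w5:3 — peak 9.

9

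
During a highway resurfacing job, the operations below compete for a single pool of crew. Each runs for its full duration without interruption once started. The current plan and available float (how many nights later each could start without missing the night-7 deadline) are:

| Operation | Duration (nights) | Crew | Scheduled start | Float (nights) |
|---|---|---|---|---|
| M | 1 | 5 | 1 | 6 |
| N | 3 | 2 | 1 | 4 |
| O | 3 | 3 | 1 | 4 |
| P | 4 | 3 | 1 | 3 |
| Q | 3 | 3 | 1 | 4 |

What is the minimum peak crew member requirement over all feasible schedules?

Early-start (M@1, N@1, O@1, P@1, Q@1) gives peak 16: n1:16  n2:11  n3:11  n4:3  n5:0  n6:0  n7:0.
Shift O→2, P→4, Q→5.
Schedule M@1, N@1, O@2, P@4, Q@5: n1:7  n2:5  n3:5  n4:6  n5:6  n6:6  n7:6 — peak 7.

7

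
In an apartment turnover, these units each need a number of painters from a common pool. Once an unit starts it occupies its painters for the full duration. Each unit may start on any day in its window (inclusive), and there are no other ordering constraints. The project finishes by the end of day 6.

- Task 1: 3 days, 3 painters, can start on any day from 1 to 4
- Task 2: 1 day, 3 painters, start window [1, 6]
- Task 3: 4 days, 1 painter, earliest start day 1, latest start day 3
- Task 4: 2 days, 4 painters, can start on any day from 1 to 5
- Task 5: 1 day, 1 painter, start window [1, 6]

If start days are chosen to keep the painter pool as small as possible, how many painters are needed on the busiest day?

Early-start (Task 1@1, Task 2@1, Task 3@1, Task 4@1, Task 5@1) gives peak 12: d1:12  d2:8  d3:4  d4:1  d5:0  d6:0.
Shift Task 2→4, Task 4→5.
Schedule Task 1@1, Task 2@4, Task 3@1, Task 4@5, Task 5@1: d1:5  d2:4  d3:4  d4:4  d5:4  d6:4 — peak 5.
Total painter-days = 25 over 6 days ⇒ peak ≥ ⌈25/6⌉ = 5, so 5 is optimal.

5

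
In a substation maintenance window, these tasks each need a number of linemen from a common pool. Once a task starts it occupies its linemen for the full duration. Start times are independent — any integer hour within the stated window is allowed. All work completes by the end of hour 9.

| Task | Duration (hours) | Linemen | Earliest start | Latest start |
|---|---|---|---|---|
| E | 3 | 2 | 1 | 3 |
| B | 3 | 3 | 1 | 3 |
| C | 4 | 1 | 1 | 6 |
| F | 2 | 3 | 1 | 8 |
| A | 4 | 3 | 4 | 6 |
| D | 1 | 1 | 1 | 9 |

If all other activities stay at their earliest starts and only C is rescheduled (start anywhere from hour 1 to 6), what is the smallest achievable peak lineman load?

C@1: h1:10  h2:9  h3:6  h4:4  h5:3  h6:3  h7:3  h8:0  h9:0 → peak 10
C@2: h1:9  h2:9  h3:6  h4:4  h5:4  h6:3  h7:3  h8:0  h9:0 → peak 9
C@3: h1:9  h2:8  h3:6  h4:4  h5:4  h6:4  h7:3  h8:0  h9:0 → peak 9
C@4: h1:9  h2:8  h3:5  h4:4  h5:4  h6:4  h7:4  h8:0  h9:0 → peak 9
C@5: h1:9  h2:8  h3:5  h4:3  h5:4  h6:4  h7:4  h8:1  h9:0 → peak 9
C@6: h1:9  h2:8  h3:5  h4:3  h5:3  h6:4  h7:4  h8:1  h9:1 → peak 9
Best is C@2, peak 9.

9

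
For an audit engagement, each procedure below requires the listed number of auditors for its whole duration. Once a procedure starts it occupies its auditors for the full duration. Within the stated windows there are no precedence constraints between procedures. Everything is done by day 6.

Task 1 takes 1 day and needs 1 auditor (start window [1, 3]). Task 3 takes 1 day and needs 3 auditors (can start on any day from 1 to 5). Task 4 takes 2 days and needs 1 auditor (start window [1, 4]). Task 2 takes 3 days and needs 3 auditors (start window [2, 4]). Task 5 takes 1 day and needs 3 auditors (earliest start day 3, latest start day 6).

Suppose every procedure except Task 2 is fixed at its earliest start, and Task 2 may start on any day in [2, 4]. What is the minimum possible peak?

5

Task 2@2: d1:5  d2:4  d3:6  d4:3  d5:0  d6:0 → peak 6
Task 2@3: d1:5  d2:1  d3:6  d4:3  d5:3  d6:0 → peak 6
Task 2@4: d1:5  d2:1  d3:3  d4:3  d5:3  d6:3 → peak 5
Best is Task 2@4, peak 5.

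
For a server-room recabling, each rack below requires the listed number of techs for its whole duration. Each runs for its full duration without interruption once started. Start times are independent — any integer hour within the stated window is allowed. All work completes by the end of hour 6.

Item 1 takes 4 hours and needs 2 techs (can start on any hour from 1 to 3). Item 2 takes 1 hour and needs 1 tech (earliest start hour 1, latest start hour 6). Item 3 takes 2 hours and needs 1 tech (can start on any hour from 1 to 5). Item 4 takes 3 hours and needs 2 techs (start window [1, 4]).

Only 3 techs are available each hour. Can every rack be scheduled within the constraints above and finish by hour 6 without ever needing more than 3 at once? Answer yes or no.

The minimum achievable peak is 4; 3 < 4, so no feasible schedule stays within the cap.

no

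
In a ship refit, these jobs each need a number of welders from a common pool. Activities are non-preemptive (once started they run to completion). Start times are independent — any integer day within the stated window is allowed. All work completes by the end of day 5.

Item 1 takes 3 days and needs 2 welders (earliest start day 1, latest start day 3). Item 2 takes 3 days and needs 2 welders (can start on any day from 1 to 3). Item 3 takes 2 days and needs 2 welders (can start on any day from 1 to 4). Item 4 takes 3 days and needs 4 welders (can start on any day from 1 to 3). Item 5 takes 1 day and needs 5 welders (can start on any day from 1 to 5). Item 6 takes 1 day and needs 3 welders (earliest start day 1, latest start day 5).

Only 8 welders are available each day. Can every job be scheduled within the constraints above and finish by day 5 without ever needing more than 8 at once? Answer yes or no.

Schedule Item 1@1, Item 2@1, Item 3@4, Item 4@1, Item 5@4, Item 6@5: d1:8  d2:8  d3:8  d4:7  d5:5 — peak 8 ≤ 8.

yes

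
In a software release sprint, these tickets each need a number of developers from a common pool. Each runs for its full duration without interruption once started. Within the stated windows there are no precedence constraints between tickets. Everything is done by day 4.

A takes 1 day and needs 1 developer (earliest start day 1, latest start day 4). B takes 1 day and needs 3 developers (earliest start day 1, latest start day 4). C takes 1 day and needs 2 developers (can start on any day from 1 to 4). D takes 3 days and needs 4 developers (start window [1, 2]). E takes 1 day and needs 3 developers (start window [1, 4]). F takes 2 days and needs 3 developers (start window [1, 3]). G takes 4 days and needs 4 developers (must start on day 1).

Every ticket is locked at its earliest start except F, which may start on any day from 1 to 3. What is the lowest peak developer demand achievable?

17

F@1: d1:20  d2:11  d3:8  d4:4 → peak 20
F@2: d1:17  d2:11  d3:11  d4:4 → peak 17
F@3: d1:17  d2:8  d3:11  d4:7 → peak 17
Best is F@2, peak 17.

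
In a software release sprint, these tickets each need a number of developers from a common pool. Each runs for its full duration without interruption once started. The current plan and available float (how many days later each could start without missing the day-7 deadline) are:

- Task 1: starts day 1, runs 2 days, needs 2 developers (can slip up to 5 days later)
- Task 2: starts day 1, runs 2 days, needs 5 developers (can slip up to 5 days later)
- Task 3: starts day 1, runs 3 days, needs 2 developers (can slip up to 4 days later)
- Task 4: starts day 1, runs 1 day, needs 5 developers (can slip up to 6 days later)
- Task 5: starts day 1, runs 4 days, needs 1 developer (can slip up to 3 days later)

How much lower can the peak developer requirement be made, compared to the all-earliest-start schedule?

10

Early-start peak: d1:15  d2:10  d3:3  d4:1  d5:0  d6:0  d7:0 ⇒ 15.
Leveled (Task 1@1, Task 2@5, Task 3@1, Task 4@7, Task 5@1): d1:5  d2:5  d3:3  d4:1  d5:5  d6:5  d7:5 ⇒ 5.
Reduction 15 − 5 = 10.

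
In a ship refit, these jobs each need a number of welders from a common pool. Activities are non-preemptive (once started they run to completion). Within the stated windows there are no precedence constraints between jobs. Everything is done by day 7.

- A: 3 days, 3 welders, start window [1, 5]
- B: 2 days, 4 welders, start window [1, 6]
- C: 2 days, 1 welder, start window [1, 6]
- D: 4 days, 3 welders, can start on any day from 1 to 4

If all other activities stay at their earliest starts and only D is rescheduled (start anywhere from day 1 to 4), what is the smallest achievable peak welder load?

D@1: d1:11  d2:11  d3:6  d4:3  d5:0  d6:0  d7:0 → peak 11
D@2: d1:8  d2:11  d3:6  d4:3  d5:3  d6:0  d7:0 → peak 11
D@3: d1:8  d2:8  d3:6  d4:3  d5:3  d6:3  d7:0 → peak 8
D@4: d1:8  d2:8  d3:3  d4:3  d5:3  d6:3  d7:3 → peak 8
Best is D@3, peak 8.

8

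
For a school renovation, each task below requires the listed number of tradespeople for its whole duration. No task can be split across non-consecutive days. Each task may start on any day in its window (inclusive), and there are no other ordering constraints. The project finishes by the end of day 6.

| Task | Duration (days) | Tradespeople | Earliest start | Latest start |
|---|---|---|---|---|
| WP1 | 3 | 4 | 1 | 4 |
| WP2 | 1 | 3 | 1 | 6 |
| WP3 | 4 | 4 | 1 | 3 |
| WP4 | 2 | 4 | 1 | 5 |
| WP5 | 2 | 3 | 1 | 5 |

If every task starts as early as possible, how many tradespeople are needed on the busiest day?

18

Early-start schedule: WP1@1, WP2@1, WP3@1, WP4@1, WP5@1.
Load per day: day 1: 18, day 2: 15, day 3: 8, day 4: 4, day 5: 0, day 6: 0.
Peak is 18.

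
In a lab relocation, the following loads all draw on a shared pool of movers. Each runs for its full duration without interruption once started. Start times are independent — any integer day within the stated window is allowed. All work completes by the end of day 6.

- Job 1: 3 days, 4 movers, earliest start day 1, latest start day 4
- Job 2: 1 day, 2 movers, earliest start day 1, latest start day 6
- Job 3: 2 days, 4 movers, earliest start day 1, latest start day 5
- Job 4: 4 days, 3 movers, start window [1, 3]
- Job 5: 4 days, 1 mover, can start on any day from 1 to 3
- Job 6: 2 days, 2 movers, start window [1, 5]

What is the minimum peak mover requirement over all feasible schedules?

Early-start (Job 1@1, Job 2@1, Job 3@1, Job 4@1, Job 5@1, Job 6@1) gives peak 16: d1:16  d2:14  d3:8  d4:4  d5:0  d6:0.
Shift Job 3→4, Job 4→3, Job 5→2.
Schedule Job 1@1, Job 2@1, Job 3@4, Job 4@3, Job 5@2, Job 6@1: d1:8  d2:7  d3:8  d4:8  d5:8  d6:3 — peak 8.

8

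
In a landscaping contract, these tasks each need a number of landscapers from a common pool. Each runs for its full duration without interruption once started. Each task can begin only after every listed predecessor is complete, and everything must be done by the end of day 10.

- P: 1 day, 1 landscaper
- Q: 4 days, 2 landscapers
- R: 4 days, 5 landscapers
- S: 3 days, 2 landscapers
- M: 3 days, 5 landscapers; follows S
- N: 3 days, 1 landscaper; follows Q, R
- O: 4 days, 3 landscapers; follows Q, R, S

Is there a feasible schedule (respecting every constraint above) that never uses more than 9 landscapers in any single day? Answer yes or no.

yes

Schedule P@1, Q@1, R@1, S@2, M@5, N@5, O@5: d1:8  d2:9  d3:9  d4:9  d5:9  d6:9  d7:9  d8:3  d9:0  d10:0 — peak 9 ≤ 9.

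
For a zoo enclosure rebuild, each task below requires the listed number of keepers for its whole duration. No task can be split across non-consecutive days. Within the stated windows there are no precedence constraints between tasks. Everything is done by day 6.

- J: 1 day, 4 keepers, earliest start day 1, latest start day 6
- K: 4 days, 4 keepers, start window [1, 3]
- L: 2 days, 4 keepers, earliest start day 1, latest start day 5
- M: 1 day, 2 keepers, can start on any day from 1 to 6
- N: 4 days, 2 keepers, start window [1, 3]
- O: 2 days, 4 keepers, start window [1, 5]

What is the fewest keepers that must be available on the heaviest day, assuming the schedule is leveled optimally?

10

Early-start (J@1, K@1, L@1, M@1, N@1, O@1) gives peak 20: d1:20  d2:14  d3:6  d4:6  d5:0  d6:0.
Shift L→2, N→2, O→4.
Schedule J@1, K@1, L@2, M@1, N@2, O@4: d1:10  d2:10  d3:10  d4:10  d5:6  d6:0 — peak 10.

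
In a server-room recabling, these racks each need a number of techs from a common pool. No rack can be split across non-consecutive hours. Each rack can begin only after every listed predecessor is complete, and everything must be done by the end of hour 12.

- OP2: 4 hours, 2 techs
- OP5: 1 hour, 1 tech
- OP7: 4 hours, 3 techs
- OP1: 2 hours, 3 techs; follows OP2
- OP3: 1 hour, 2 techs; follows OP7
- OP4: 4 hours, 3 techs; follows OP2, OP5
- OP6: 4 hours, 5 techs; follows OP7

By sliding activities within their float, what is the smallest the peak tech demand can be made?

Early-start (OP2@1, OP5@1, OP7@1, OP1@5, OP3@5, OP4@5, OP6@5) gives peak 13: h1:6  h2:5  h3:5  h4:5  h5:13  h6:11  h7:8  h8:8  h9:0  h10:0  h11:0  h12:0.
Shift OP3→7, OP6→9.
Schedule OP2@1, OP5@1, OP7@1, OP1@5, OP3@7, OP4@5, OP6@9: h1:6  h2:5  h3:5  h4:5  h5:6  h6:6  h7:5  h8:3  h9:5  h10:5  h11:5  h12:5 — peak 6.
Total tech-hours = 61 over 12 hours ⇒ peak ≥ ⌈61/12⌉ = 6, so 6 is optimal.

6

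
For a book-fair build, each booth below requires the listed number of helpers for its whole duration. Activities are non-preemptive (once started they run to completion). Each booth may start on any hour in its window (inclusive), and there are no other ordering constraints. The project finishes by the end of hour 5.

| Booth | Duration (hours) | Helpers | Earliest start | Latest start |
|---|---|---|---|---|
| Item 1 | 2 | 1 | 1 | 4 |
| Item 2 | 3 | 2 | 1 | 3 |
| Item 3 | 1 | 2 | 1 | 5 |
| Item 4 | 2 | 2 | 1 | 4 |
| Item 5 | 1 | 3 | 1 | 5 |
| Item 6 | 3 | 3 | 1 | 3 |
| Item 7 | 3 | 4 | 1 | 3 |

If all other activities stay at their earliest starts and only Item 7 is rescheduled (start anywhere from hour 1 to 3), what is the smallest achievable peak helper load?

13

Item 7@1: h1:17  h2:12  h3:9  h4:0  h5:0 → peak 17
Item 7@2: h1:13  h2:12  h3:9  h4:4  h5:0 → peak 13
Item 7@3: h1:13  h2:8  h3:9  h4:4  h5:4 → peak 13
Best is Item 7@2, peak 13.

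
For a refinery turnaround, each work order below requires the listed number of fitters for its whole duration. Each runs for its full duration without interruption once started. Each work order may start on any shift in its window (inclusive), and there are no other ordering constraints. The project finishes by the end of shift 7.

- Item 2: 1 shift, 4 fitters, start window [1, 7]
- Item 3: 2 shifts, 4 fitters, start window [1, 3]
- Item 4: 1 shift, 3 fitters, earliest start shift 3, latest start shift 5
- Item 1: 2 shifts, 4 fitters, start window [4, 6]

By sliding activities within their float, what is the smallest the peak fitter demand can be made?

Early-start (Item 2@1, Item 3@1, Item 4@3, Item 1@4) gives peak 8: s1:8  s2:4  s3:3  s4:4  s5:4  s6:0  s7:0.
Shift Item 3→2, Item 4→4, Item 1→5.
Schedule Item 2@1, Item 3@2, Item 4@4, Item 1@5: s1:4  s2:4  s3:4  s4:3  s5:4  s6:4  s7:0 — peak 4.
Total fitter-shifts = 23 over 7 shifts ⇒ peak ≥ ⌈23/7⌉ = 4, so 4 is optimal.

4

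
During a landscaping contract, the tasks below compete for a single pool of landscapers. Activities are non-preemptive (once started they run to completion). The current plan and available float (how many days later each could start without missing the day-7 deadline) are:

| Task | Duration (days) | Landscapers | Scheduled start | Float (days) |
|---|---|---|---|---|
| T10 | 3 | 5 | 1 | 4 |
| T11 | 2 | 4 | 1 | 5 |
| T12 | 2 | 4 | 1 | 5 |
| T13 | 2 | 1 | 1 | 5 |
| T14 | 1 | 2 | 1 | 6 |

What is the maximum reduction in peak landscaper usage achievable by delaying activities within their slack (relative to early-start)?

10

Early-start peak: d1:16  d2:14  d3:5  d4:0  d5:0  d6:0  d7:0 ⇒ 16.
Leveled (T10@1, T11@4, T12@6, T13@1, T14@4): d1:6  d2:6  d3:5  d4:6  d5:4  d6:4  d7:4 ⇒ 6.
Reduction 16 − 6 = 10.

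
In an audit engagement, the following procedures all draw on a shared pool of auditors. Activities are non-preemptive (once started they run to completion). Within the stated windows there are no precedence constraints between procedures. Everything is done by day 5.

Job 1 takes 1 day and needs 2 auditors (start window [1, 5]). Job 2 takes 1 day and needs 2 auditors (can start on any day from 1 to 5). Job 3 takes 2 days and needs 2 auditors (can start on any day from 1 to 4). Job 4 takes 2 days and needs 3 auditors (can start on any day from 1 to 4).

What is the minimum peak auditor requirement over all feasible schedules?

Early-start (Job 1@1, Job 2@1, Job 3@1, Job 4@1) gives peak 9: d1:9  d2:5  d3:0  d4:0  d5:0.
Shift Job 3→2, Job 4→4.
Schedule Job 1@1, Job 2@1, Job 3@2, Job 4@4: d1:4  d2:2  d3:2  d4:3  d5:3 — peak 4.

4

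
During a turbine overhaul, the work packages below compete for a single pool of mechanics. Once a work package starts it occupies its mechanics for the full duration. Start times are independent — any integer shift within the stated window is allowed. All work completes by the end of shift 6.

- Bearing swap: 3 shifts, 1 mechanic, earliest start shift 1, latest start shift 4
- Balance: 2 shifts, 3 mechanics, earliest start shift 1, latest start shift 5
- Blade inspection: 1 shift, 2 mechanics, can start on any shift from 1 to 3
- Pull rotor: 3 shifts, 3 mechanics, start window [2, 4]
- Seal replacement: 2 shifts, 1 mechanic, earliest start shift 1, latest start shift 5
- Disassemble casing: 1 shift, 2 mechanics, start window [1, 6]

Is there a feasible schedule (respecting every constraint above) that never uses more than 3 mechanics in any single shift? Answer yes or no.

no

Total mechanic-shifts = 24; over 6 shifts the average is 24/6 > 3, so some shift must exceed 3.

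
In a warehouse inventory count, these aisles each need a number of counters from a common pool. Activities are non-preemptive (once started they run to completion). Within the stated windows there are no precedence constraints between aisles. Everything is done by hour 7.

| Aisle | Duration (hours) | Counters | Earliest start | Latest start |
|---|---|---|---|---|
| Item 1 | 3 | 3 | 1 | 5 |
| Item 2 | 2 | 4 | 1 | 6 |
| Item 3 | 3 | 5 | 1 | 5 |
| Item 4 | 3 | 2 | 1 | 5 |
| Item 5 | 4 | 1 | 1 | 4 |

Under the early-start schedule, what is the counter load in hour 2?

At early start, hour 2 has: Item 1, Item 2, Item 3, Item 4, Item 5.
Demand: 3 + 4 + 5 + 2 + 1 = 15.

15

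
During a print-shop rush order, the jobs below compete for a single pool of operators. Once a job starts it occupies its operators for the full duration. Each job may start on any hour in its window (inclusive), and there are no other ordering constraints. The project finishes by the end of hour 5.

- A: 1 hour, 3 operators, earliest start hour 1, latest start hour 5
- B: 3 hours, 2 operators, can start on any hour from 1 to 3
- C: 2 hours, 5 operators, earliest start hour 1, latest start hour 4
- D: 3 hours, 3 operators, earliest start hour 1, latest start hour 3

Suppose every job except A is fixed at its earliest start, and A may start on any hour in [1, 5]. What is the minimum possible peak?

10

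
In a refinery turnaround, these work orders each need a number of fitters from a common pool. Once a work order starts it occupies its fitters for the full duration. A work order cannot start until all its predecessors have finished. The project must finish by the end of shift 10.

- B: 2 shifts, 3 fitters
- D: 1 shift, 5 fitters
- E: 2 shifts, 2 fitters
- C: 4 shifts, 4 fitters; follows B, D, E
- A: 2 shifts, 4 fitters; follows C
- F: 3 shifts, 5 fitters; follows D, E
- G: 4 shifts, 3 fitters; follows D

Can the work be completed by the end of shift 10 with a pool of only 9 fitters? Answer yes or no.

yes

Schedule B@1, D@1, E@2, C@4, A@8, F@4, G@7: s1:8  s2:5  s3:2  s4:9  s5:9  s6:9  s7:7  s8:7  s9:7  s10:3 — peak 9 ≤ 9.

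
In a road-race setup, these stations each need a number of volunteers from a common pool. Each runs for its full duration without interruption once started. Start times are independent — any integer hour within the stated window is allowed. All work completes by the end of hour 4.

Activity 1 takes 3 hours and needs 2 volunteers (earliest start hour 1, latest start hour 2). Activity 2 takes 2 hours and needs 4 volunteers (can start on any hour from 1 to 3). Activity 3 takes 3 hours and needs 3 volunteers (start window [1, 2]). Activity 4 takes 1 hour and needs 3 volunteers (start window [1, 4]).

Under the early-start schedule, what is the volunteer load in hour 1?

At early start, hour 1 has: Activity 1, Activity 2, Activity 3, Activity 4.
Demand: 2 + 4 + 3 + 3 = 12.

12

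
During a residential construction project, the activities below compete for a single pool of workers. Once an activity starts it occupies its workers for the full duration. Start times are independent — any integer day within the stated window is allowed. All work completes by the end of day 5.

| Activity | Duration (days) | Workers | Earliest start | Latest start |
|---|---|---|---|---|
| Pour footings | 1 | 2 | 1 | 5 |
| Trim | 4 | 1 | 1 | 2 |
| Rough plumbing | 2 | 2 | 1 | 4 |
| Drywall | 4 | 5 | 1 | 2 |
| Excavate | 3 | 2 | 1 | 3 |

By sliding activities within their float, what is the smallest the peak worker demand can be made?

8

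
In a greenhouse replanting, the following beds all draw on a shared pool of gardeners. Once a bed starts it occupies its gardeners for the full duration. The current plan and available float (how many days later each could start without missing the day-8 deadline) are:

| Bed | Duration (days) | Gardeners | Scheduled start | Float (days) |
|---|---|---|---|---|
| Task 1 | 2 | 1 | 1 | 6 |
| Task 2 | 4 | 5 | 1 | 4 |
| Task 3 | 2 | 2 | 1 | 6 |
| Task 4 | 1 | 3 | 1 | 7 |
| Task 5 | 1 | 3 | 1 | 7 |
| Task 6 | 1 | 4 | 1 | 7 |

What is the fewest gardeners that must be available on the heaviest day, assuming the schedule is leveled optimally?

Early-start (Task 1@1, Task 2@1, Task 3@1, Task 4@1, Task 5@1, Task 6@1) gives peak 18: d1:18  d2:8  d3:5  d4:5  d5:0  d6:0  d7:0  d8:0.
Shift Task 2→3, Task 3→7, Task 5→7, Task 6→2.
Schedule Task 1@1, Task 2@3, Task 3@7, Task 4@1, Task 5@7, Task 6@2: d1:4  d2:5  d3:5  d4:5  d5:5  d6:5  d7:5  d8:2 — peak 5.
Total gardener-days = 36 over 8 days ⇒ peak ≥ ⌈36/8⌉ = 5, so 5 is optimal.

5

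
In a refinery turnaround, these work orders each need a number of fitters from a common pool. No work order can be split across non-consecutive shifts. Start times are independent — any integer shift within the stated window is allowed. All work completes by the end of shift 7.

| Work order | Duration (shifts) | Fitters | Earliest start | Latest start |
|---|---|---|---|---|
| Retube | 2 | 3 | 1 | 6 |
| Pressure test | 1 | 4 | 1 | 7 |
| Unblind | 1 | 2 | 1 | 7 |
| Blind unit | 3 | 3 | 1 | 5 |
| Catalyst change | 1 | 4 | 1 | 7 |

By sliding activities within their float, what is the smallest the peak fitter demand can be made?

Early-start (Retube@1, Pressure test@1, Unblind@1, Blind unit@1, Catalyst change@1) gives peak 16: s1:16  s2:6  s3:3  s4:0  s5:0  s6:0  s7:0.
Shift Pressure test→3, Blind unit→4, Catalyst change→7.
Schedule Retube@1, Pressure test@3, Unblind@1, Blind unit@4, Catalyst change@7: s1:5  s2:3  s3:4  s4:3  s5:3  s6:3  s7:4 — peak 5.

5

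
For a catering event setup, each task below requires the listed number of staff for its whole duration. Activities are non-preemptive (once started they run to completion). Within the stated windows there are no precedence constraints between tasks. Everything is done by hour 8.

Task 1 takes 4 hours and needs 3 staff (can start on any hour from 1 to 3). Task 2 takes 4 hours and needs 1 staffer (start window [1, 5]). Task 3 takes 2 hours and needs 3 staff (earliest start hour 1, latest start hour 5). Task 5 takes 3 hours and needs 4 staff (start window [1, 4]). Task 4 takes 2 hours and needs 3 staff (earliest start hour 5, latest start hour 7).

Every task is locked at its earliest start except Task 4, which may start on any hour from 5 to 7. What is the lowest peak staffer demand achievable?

11

Task 4@5: h1:11  h2:11  h3:8  h4:4  h5:3  h6:3  h7:0  h8:0 → peak 11
Task 4@6: h1:11  h2:11  h3:8  h4:4  h5:0  h6:3  h7:3  h8:0 → peak 11
Task 4@7: h1:11  h2:11  h3:8  h4:4  h5:0  h6:0  h7:3  h8:3 → peak 11
Best is Task 4@5, peak 11.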